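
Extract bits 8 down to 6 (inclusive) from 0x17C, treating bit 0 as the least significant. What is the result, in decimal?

v = 101111100
Shift right by 6: 101
Mask low 3 bits: 101 = 5

5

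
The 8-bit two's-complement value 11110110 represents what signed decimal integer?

pattern = 11110110 (MSB is 1 ⇒ negative)
Invert: 00001001, add 1 → 00001010 = 10, so the value is -10.
(Equivalently: 246 - 2^8 = 246 - 256 = -10.)

-10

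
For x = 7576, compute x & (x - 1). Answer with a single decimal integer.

7568

x = 1110110011000 = 7576
x - 1 = 1110110010111
AND   = 1110110010000 = 7568
(x & (x - 1) clears the lowest set bit of x.)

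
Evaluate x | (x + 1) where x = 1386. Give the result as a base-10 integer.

x = 10101101010 = 1386
x + 1 = 10101101011
OR    = 10101101011 = 1387
(x | (x + 1) sets the lowest cleared bit.)

1387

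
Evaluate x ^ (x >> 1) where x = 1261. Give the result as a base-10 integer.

1691

x = 10011101101 = 1261
x>>1 = 01001110110
XOR  = 11010011011 = 1691
(x ^ (x >> 1) gives the standard binary-reflected Gray code of x.)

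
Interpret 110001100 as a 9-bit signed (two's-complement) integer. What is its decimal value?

pattern = 110001100 (MSB is 1 ⇒ negative)
Invert: 001110011, add 1 → 001110100 = 116, so the value is -116.
(Equivalently: 396 - 2^9 = 396 - 512 = -116.)

-116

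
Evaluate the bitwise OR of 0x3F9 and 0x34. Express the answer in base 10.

0x3F9 = 1111111001
0x34 = 0000110100
 OR → 1111111101 = 1021

1021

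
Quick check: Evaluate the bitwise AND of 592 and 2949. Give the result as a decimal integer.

512

592 = 001001010000
2949 = 101110000101
AND → 001000000000 = 512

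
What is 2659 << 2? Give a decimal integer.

10636

2659 = 00101001100011
shift left by 2 → 10100110001100 = 10636
(equivalently, 2659 × 2^2 = 2659 × 4)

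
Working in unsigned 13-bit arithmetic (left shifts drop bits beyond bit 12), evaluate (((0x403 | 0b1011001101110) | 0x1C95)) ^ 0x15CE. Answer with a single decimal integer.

2865

0x403 = 0010000000011
0b1011001101110 = 1011001101110
→ | → 1011001101111 = 5743
0x1C95 = 1110010010101
→ | → 1111011111111 = 7935
0x15CE = 1010111001110
→ ^ → 0101100110001 = 2865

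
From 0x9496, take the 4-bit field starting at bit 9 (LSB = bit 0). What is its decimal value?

10

v = 1001010010010110
Shift right by 9: 1001010
Mask low 4 bits: 1010 = 10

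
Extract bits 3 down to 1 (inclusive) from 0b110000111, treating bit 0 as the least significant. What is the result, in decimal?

3

v = 110000111
Shift right by 1: 11000011
Mask low 3 bits: 011 = 3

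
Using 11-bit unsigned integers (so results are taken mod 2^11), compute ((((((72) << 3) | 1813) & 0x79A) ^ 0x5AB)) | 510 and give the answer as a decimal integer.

1023

72 = 00001001000
→ << 3 (mod 2^11) → 01001000000 = 576
1813 = 11100010101
→ | → 11101010101 = 1877
0x79A = 11110011010
→ & → 11100010000 = 1808
0x5AB = 10110101011
→ ^ → 01010111011 = 699
510 = 00111111110
→ | → 01111111111 = 1023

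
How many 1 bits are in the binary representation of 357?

357 = 101100101
Count the 1s: 1 + 1 + 1 + 1 + 1 = 5

5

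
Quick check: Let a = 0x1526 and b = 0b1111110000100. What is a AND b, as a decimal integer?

5380

0x1526 = 1010100100110
b = 1111110000100
AND → 1010100000100 = 5380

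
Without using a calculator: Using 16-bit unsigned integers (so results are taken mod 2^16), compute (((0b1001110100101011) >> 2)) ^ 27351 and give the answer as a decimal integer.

19869

0b1001110100101011 = 1001110100101011
→ >> 2 → 0010011101001010 = 10058
27351 = 0110101011010111
→ ^ → 0100110110011101 = 19869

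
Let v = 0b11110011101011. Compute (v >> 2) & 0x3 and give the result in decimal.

v = 11110011101011
Shift right by 2: 111100111010
Mask low 2 bits: 10 = 2

2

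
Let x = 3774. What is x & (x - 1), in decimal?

3772

x = 111010111110 = 3774
x - 1 = 111010111101
AND   = 111010111100 = 3772
(x & (x - 1) clears the lowest set bit of x.)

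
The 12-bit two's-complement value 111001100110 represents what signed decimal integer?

pattern = 111001100110 (MSB is 1 ⇒ negative)
Invert: 000110011001, add 1 → 000110011010 = 410, so the value is -410.
(Equivalently: 3686 - 2^12 = 3686 - 4096 = -410.)

-410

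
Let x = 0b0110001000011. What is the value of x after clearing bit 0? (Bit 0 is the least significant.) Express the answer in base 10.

3138

x = 0110001000011
bit 0 is currently 1; clear it via x & ~(1 << 0) = x & ~1
→ 0110001000010 = 3138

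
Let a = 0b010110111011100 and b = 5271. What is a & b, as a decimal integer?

1172

a = 10110111011100
5271 = 01010010010111
AND → 00010010010100 = 1172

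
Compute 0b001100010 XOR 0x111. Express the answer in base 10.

a = 001100010
0x111 = 100010001
XOR → 101110011 = 371

371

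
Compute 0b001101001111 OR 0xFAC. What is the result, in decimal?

4079

a = 001101001111
0xFAC = 111110101100
 OR → 111111101111 = 4079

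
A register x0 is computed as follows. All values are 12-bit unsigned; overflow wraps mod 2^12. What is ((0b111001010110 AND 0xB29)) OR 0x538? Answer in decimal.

3896

0b111001010110 = 111001010110
0xB29 = 101100101001
→ AND → 101000000000 = 2560
0x538 = 010100111000
→ OR → 111100111000 = 3896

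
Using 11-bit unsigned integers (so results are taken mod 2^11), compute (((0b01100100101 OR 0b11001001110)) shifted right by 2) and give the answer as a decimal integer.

475

0b01100100101 = 01100100101
0b11001001110 = 11001001110
→ OR → 11101101111 = 1903
→ shifted right by 2 → 00111011011 = 475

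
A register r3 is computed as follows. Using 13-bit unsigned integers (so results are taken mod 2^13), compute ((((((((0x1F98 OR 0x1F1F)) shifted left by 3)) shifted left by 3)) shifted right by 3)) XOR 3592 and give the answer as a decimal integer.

0x1F98 = 1111110011000
0x1F1F = 1111100011111
→ OR → 1111110011111 = 8095
→ shifted left by 3 (mod 2^13) → 1110011111000 = 7416
→ shifted left by 3 (mod 2^13) → 0011111000000 = 1984
→ shifted right by 3 → 0000011111000 = 248
3592 = 0111000001000
→ XOR → 0111011110000 = 3824

3824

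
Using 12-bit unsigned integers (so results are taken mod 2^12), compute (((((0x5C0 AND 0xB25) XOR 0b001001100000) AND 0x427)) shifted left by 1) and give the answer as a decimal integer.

64

0x5C0 = 010111000000
0xB25 = 101100100101
→ AND → 000100000000 = 256
0b001001100000 = 001001100000
→ XOR → 001101100000 = 864
0x427 = 010000100111
→ AND → 000000100000 = 32
→ shifted left by 1 (mod 2^12) → 000001000000 = 64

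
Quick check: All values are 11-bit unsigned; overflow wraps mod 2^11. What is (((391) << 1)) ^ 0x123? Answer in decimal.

391 = 00110000111
→ << 1 (mod 2^11) → 01100001110 = 782
0x123 = 00100100011
→ ^ → 01000101101 = 557

557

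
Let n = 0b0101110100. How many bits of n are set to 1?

5

n = 101110100
Count the 1s: 1 + 1 + 1 + 1 + 1 = 5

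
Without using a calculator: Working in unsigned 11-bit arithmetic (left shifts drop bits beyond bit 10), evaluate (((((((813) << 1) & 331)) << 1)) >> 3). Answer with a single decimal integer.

813 = 01100101101
→ << 1 (mod 2^11) → 11001011010 = 1626
331 = 00101001011
→ & → 00001001010 = 74
→ << 1 (mod 2^11) → 00010010100 = 148
→ >> 3 → 00000010010 = 18

18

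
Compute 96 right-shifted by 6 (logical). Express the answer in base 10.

96 = 1100000
shift right by 6 → 0000001 = 1
(equivalently, floor(96 / 64))

1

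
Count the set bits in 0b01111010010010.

n = 1111010010010
Count the 1s: 1 + 1 + 1 + 1 + 1 + 1 + 1 = 7

7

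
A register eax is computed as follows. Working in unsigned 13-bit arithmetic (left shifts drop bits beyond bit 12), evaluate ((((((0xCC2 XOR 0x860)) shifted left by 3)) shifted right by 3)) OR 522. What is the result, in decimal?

0xCC2 = 0110011000010
0x860 = 0100001100000
→ XOR → 0010010100010 = 1186
→ shifted left by 3 (mod 2^13) → 0010100010000 = 1296
→ shifted right by 3 → 0000010100010 = 162
522 = 0001000001010
→ OR → 0001010101010 = 682

682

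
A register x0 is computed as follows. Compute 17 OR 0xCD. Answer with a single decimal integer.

17 = 00010001
0xCD = 11001101
 OR → 11011101 = 221

221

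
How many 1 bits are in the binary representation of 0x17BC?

0x17BC = 1011110111100
Count the 1s: 1 + 1 + 1 + 1 + 1 + 1 + 1 + 1 + 1 = 9

9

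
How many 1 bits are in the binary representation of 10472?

10472 = 10100011101000
Count the 1s: 1 + 1 + 1 + 1 + 1 + 1 = 6

6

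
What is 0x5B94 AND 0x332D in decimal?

0x5B94 = 101101110010100
0x332D = 011001100101101
AND → 001001100000100 = 4868

4868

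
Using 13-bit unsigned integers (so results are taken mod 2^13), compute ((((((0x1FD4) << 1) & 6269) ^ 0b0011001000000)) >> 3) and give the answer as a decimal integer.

973

0x1FD4 = 1111111010100
→ << 1 (mod 2^13) → 1111110101000 = 8104
6269 = 1100001111101
→ & → 1100000101000 = 6184
0b0011001000000 = 0011001000000
→ ^ → 1111001101000 = 7784
→ >> 3 → 0001111001101 = 973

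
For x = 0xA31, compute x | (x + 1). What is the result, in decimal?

x = 101000110001 = 2609
x + 1 = 101000110010
OR    = 101000110011 = 2611
(x | (x + 1) sets the lowest cleared bit.)

2611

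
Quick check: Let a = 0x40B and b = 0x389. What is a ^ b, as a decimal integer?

1922

0x40B = 10000001011
0x389 = 01110001001
XOR → 11110000010 = 1922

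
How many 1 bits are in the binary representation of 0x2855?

0x2855 = 10100001010101
Count the 1s: 1 + 1 + 1 + 1 + 1 + 1 = 6

6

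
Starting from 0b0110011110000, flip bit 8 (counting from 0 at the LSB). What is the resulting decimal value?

3568

x = 0110011110000
bit 8 is currently 0; toggle it via x ^ (1 << 8) = x ^ 256
→ 0110111110000 = 3568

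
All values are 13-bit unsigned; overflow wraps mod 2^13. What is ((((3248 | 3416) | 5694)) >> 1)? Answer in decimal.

4095

3248 = 0110010110000
3416 = 0110101011000
→ | → 0110111111000 = 3576
5694 = 1011000111110
→ | → 1111111111110 = 8190
→ >> 1 → 0111111111111 = 4095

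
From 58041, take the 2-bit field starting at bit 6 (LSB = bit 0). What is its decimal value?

2

v = 1110001010111001
Shift right by 6: 1110001010
Mask low 2 bits: 10 = 2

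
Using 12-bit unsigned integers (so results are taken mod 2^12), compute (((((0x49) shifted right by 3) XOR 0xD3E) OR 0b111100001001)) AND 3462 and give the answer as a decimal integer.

0x49 = 000001001001
→ shifted right by 3 → 000000001001 = 9
0xD3E = 110100111110
→ XOR → 110100110111 = 3383
0b111100001001 = 111100001001
→ OR → 111100111111 = 3903
3462 = 110110000110
→ AND → 110100000110 = 3334

3334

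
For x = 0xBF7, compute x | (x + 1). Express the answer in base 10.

3071

x = 101111110111 = 3063
x + 1 = 101111111000
OR    = 101111111111 = 3071
(x | (x + 1) sets the lowest cleared bit.)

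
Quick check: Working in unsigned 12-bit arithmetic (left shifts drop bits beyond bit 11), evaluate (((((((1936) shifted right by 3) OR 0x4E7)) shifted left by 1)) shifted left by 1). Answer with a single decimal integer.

988

1936 = 011110010000
→ shifted right by 3 → 000011110010 = 242
0x4E7 = 010011100111
→ OR → 010011110111 = 1271
→ shifted left by 1 (mod 2^12) → 100111101110 = 2542
→ shifted left by 1 (mod 2^12) → 001111011100 = 988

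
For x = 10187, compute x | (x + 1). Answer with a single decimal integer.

x = 10011111001011 = 10187
x + 1 = 10011111001100
OR    = 10011111001111 = 10191
(x | (x + 1) sets the lowest cleared bit.)

10191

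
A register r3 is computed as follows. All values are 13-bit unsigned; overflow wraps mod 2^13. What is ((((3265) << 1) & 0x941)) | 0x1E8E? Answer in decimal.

3265 = 0110011000001
→ << 1 (mod 2^13) → 1100110000010 = 6530
0x941 = 0100101000001
→ & → 0100100000000 = 2304
0x1E8E = 1111010001110
→ | → 1111110001110 = 8078

8078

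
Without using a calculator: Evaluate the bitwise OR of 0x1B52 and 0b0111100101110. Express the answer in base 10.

0x1B52 = 1101101010010
b = 0111100101110
 OR → 1111101111110 = 8062

8062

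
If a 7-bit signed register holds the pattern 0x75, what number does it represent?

-11

pattern = 1110101 (MSB is 1 ⇒ negative)
Invert: 0001010, add 1 → 0001011 = 11, so the value is -11.
(Equivalently: 117 - 2^7 = 117 - 128 = -11.)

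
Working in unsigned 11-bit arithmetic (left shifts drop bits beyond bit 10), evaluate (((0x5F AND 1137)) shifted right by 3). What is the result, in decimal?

0x5F = 00001011111
1137 = 10001110001
→ AND → 00001010001 = 81
→ shifted right by 3 → 00000001010 = 10

10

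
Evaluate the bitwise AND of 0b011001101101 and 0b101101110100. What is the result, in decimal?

a = 011001101101
b = 101101110100
AND → 001001100100 = 612

612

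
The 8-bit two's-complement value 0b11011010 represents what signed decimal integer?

-38

pattern = 11011010 (MSB is 1 ⇒ negative)
Invert: 00100101, add 1 → 00100110 = 38, so the value is -38.
(Equivalently: 218 - 2^8 = 218 - 256 = -38.)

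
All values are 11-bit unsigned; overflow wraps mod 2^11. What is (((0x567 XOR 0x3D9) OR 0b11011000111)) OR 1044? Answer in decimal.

0x567 = 10101100111
0x3D9 = 01111011001
→ XOR → 11010111110 = 1726
0b11011000111 = 11011000111
→ OR → 11011111111 = 1791
1044 = 10000010100
→ OR → 11011111111 = 1791

1791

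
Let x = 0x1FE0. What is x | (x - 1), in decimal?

x = 1111111100000 = 8160
x - 1 = 1111111011111
OR    = 1111111111111 = 8191
(x | (x - 1) sets all bits below the lowest set bit.)

8191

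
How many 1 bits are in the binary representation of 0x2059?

0x2059 = 10000001011001
Count the 1s: 1 + 1 + 1 + 1 + 1 = 5

5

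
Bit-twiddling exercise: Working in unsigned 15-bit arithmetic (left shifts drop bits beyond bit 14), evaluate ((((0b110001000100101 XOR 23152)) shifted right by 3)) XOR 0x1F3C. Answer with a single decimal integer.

6198

0b110001000100101 = 110001000100101
23152 = 101101001110000
→ XOR → 011100001010101 = 14421
→ shifted right by 3 → 000011100001010 = 1802
0x1F3C = 001111100111100
→ XOR → 001100000110110 = 6198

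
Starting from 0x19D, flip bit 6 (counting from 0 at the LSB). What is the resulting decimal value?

x = 110011101
bit 6 is currently 0; toggle it via x ^ (1 << 6) = x ^ 64
→ 111011101 = 477

477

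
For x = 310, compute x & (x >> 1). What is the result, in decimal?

x = 100110110 = 310
x>>1 = 010011011
AND  = 000010010 = 18
(x & (x >> 1) has a 1 wherever x has two consecutive 1 bits.)

18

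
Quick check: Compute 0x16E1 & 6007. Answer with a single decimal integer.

5729

0x16E1 = 1011011100001
6007 = 1011101110111
AND → 1011001100001 = 5729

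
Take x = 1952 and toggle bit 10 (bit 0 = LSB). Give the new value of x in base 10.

x = 11110100000
bit 10 is currently 1; toggle it via x ^ (1 << 10) = x ^ 1024
→ 01110100000 = 928

928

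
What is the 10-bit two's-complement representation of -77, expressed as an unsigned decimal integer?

947

77 in 10 bits: 0001001101
Invert: 1110110010
Add 1:  1110110011 = 947
(Check: 2^10 - 77 = 1024 - 77 = 947.)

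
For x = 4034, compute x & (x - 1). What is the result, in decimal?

x = 111111000010 = 4034
x - 1 = 111111000001
AND   = 111111000000 = 4032
(x & (x - 1) clears the lowest set bit of x.)

4032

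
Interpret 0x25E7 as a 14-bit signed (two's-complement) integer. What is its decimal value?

pattern = 10010111100111 (MSB is 1 ⇒ negative)
Invert: 01101000011000, add 1 → 01101000011001 = 6681, so the value is -6681.
(Equivalently: 9703 - 2^14 = 9703 - 16384 = -6681.)

-6681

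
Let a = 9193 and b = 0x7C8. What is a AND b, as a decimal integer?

9193 = 10001111101001
0x7C8 = 00011111001000
AND → 00001111001000 = 968

968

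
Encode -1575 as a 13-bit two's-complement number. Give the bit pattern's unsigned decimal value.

6617

1575 in 13 bits: 0011000100111
Invert: 1100111011000
Add 1:  1100111011001 = 6617
(Check: 2^13 - 1575 = 8192 - 1575 = 6617.)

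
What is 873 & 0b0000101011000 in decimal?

873 = 1101101001
b = 0101011000
AND → 0101001000 = 328

328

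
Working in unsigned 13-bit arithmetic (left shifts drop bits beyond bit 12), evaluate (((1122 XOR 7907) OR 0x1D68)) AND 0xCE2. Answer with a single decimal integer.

1122 = 0010001100010
7907 = 1111011100011
→ XOR → 1101010000001 = 6785
0x1D68 = 1110101101000
→ OR → 1111111101001 = 8169
0xCE2 = 0110011100010
→ AND → 0110011100000 = 3296

3296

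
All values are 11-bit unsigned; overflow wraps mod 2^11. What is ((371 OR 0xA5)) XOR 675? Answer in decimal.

852

371 = 00101110011
0xA5 = 00010100101
→ OR → 00111110111 = 503
675 = 01010100011
→ XOR → 01101010100 = 852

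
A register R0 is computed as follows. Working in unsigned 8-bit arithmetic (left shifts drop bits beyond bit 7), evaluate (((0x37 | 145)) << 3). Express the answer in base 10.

184

0x37 = 00110111
145 = 10010001
→ | → 10110111 = 183
→ << 3 (mod 2^8) → 10111000 = 184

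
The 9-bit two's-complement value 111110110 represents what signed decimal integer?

-10

pattern = 111110110 (MSB is 1 ⇒ negative)
Invert: 000001001, add 1 → 000001010 = 10, so the value is -10.
(Equivalently: 502 - 2^9 = 502 - 512 = -10.)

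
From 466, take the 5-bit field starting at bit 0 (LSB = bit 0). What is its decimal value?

v = 00111010010
Shift right by 0: 00111010010
Mask low 5 bits: 10010 = 18

18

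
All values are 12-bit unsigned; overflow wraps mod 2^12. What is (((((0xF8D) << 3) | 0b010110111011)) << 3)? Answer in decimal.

4056

0xF8D = 111110001101
→ << 3 (mod 2^12) → 110001101000 = 3176
0b010110111011 = 010110111011
→ | → 110111111011 = 3579
→ << 3 (mod 2^12) → 111111011000 = 4056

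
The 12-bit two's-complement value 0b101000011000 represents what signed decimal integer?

pattern = 101000011000 (MSB is 1 ⇒ negative)
Invert: 010111100111, add 1 → 010111101000 = 1512, so the value is -1512.
(Equivalently: 2584 - 2^12 = 2584 - 4096 = -1512.)

-1512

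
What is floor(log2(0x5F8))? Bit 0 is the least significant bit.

0x5F8 = 10111111000
The topmost 1 is at position 10 (since 2^10 = 1024 ≤ 1528 < 2048).

10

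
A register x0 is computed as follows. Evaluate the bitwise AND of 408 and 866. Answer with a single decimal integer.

256

408 = 0110011000
866 = 1101100010
AND → 0100000000 = 256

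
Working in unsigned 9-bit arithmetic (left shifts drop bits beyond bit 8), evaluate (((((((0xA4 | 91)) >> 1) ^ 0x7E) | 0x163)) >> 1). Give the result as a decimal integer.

177

0xA4 = 010100100
91 = 001011011
→ | → 011111111 = 255
→ >> 1 → 001111111 = 127
0x7E = 001111110
→ ^ → 000000001 = 1
0x163 = 101100011
→ | → 101100011 = 355
→ >> 1 → 010110001 = 177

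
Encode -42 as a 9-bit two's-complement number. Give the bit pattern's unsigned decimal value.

470

42 in 9 bits: 000101010
Invert: 111010101
Add 1:  111010110 = 470
(Check: 2^9 - 42 = 512 - 42 = 470.)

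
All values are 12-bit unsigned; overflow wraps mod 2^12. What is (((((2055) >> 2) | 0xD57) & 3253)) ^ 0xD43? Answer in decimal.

2055 = 100000000111
→ >> 2 → 001000000001 = 513
0xD57 = 110101010111
→ | → 111101010111 = 3927
3253 = 110010110101
→ & → 110000010101 = 3093
0xD43 = 110101000011
→ ^ → 000101010110 = 342

342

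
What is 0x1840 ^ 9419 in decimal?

0x1840 = 01100001000000
9419 = 10010011001011
XOR → 11110010001011 = 15499

15499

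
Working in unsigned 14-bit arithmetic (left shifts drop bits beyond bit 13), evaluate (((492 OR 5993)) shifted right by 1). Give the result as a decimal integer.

492 = 00000111101100
5993 = 01011101101001
→ OR → 01011111101101 = 6125
→ shifted right by 1 → 00101111110110 = 3062

3062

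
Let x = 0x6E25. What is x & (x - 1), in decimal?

28196

x = 110111000100101 = 28197
x - 1 = 110111000100100
AND   = 110111000100100 = 28196
(x & (x - 1) clears the lowest set bit of x.)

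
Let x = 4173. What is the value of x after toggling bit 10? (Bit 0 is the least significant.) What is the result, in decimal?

5197

x = 001000001001101
bit 10 is currently 0; toggle it via x ^ (1 << 10) = x ^ 1024
→ 001010001001101 = 5197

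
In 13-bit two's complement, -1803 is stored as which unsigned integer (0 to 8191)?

1803 in 13 bits: 0011100001011
Invert: 1100011110100
Add 1:  1100011110101 = 6389
(Check: 2^13 - 1803 = 8192 - 1803 = 6389.)

6389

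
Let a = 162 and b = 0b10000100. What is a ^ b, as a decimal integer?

162 = 10100010
b = 10000100
XOR → 00100110 = 38

38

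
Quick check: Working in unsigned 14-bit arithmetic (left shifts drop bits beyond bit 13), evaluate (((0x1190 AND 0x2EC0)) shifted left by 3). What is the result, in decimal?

0x1190 = 01000110010000
0x2EC0 = 10111011000000
→ AND → 00000010000000 = 128
→ shifted left by 3 (mod 2^14) → 00010000000000 = 1024

1024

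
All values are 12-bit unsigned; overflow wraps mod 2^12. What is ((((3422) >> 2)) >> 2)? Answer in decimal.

3422 = 110101011110
→ >> 2 → 001101010111 = 855
→ >> 2 → 000011010101 = 213

213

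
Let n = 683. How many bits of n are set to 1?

6

683 = 1010101011
Count the 1s: 1 + 1 + 1 + 1 + 1 + 1 = 6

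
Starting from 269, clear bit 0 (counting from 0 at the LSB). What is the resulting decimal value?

268

x = 00100001101
bit 0 is currently 1; clear it via x & ~(1 << 0) = x & ~1
→ 00100001100 = 268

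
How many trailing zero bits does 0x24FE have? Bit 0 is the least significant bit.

1

0x24FE = 10010011111110
Trailing zeros: 1, so the lowest set bit is bit 1 (value 2).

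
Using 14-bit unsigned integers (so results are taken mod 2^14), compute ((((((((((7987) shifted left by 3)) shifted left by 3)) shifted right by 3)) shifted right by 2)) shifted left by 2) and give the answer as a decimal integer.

7987 = 01111100110011
→ shifted left by 3 (mod 2^14) → 11100110011000 = 14744
→ shifted left by 3 (mod 2^14) → 00110011000000 = 3264
→ shifted right by 3 → 00000110011000 = 408
→ shifted right by 2 → 00000001100110 = 102
→ shifted left by 2 (mod 2^14) → 00000110011000 = 408

408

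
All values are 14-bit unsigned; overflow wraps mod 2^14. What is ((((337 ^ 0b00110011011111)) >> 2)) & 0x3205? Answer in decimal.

513

337 = 00000101010001
0b00110011011111 = 00110011011111
→ ^ → 00110110001110 = 3470
→ >> 2 → 00001101100011 = 867
0x3205 = 11001000000101
→ & → 00001000000001 = 513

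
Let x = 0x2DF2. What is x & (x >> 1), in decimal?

x = 10110111110010 = 11762
x>>1 = 01011011111001
AND  = 00010011110000 = 1264
(x & (x >> 1) has a 1 wherever x has two consecutive 1 bits.)

1264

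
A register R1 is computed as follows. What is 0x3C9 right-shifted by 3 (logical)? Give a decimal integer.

121

0x3C9 = 1111001001
shift right by 3 → 0001111001 = 121
(equivalently, floor(969 / 8))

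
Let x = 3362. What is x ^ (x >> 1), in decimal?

x = 110100100010 = 3362
x>>1 = 011010010001
XOR  = 101110110011 = 2995
(x ^ (x >> 1) gives the standard binary-reflected Gray code of x.)

2995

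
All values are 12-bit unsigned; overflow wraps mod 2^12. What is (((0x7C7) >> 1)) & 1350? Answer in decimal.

0x7C7 = 011111000111
→ >> 1 → 001111100011 = 995
1350 = 010101000110
→ & → 000101000010 = 322

322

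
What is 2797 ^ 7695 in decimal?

5346

2797 = 0101011101101
7695 = 1111000001111
XOR → 1010011100010 = 5346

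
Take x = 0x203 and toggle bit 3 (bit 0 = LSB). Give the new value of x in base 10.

x = 1000000011
bit 3 is currently 0; toggle it via x ^ (1 << 3) = x ^ 8
→ 1000001011 = 523

523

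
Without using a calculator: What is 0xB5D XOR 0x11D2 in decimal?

6799

0xB5D = 0101101011101
0x11D2 = 1000111010010
XOR → 1101010001111 = 6799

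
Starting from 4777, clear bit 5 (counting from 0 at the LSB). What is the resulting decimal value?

x = 01001010101001
bit 5 is currently 1; clear it via x & ~(1 << 5) = x & ~32
→ 01001010001001 = 4745

4745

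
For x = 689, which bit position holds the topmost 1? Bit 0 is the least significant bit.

689 = 1010110001
The topmost 1 is at position 9 (since 2^9 = 512 ≤ 689 < 1024).

9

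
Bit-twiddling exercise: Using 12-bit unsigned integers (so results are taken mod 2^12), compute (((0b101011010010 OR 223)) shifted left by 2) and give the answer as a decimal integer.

2940

0b101011010010 = 101011010010
223 = 000011011111
→ OR → 101011011111 = 2783
→ shifted left by 2 (mod 2^12) → 101101111100 = 2940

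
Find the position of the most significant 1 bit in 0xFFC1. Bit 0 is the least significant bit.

0xFFC1 = 1111111111000001
The topmost 1 is at position 15 (since 2^15 = 32768 ≤ 65473 < 65536).

15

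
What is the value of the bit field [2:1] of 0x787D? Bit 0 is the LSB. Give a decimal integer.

v = 111100001111101
Shift right by 1: 11110000111110
Mask low 2 bits: 10 = 2

2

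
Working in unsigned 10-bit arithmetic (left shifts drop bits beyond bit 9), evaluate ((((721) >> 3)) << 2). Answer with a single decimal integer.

721 = 1011010001
→ >> 3 → 0001011010 = 90
→ << 2 (mod 2^10) → 0101101000 = 360

360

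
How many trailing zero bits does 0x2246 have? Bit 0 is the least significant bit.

1

0x2246 = 10001001000110
Trailing zeros: 1, so the lowest set bit is bit 1 (value 2).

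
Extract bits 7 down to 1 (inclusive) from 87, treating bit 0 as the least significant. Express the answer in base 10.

v = 01010111
Shift right by 1: 0101011
Mask low 7 bits: 0101011 = 43

43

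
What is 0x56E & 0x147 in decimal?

0x56E = 10101101110
0x147 = 00101000111
AND → 00101000110 = 326

326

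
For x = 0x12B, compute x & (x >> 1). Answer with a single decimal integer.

1

x = 100101011 = 299
x>>1 = 010010101
AND  = 000000001 = 1
(x & (x >> 1) has a 1 wherever x has two consecutive 1 bits.)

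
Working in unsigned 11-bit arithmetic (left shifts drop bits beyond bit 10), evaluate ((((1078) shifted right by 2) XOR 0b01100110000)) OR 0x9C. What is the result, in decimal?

701

1078 = 10000110110
→ shifted right by 2 → 00100001101 = 269
0b01100110000 = 01100110000
→ XOR → 01000111101 = 573
0x9C = 00010011100
→ OR → 01010111101 = 701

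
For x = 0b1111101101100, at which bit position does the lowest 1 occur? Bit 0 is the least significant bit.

2

0b1111101101100 = 1111101101100
Trailing zeros: 2, so the lowest set bit is bit 2 (value 4).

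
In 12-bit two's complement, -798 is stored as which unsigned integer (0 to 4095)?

3298

798 in 12 bits: 001100011110
Invert: 110011100001
Add 1:  110011100010 = 3298
(Check: 2^12 - 798 = 4096 - 798 = 3298.)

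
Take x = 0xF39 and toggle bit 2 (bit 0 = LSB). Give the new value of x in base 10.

x = 111100111001
bit 2 is currently 0; toggle it via x ^ (1 << 2) = x ^ 4
→ 111100111101 = 3901

3901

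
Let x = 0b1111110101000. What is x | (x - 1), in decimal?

x = 1111110101000 = 8104
x - 1 = 1111110100111
OR    = 1111110101111 = 8111
(x | (x - 1) sets all bits below the lowest set bit.)

8111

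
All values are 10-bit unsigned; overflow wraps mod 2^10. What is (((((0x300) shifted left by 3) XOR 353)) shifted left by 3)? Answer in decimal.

0x300 = 1100000000
→ shifted left by 3 (mod 2^10) → 0000000000 = 0
353 = 0101100001
→ XOR → 0101100001 = 353
→ shifted left by 3 (mod 2^10) → 1100001000 = 776

776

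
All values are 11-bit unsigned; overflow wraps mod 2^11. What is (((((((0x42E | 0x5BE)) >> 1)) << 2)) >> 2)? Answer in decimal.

223

0x42E = 10000101110
0x5BE = 10110111110
→ | → 10110111110 = 1470
→ >> 1 → 01011011111 = 735
→ << 2 (mod 2^11) → 01101111100 = 892
→ >> 2 → 00011011111 = 223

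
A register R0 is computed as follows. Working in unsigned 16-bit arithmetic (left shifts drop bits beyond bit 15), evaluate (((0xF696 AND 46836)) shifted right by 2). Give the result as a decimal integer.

11685

0xF696 = 1111011010010110
46836 = 1011011011110100
→ AND → 1011011010010100 = 46740
→ shifted right by 2 → 0010110110100101 = 11685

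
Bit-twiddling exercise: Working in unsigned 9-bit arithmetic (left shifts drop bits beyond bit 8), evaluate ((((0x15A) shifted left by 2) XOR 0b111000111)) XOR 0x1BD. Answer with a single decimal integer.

0x15A = 101011010
→ shifted left by 2 (mod 2^9) → 101101000 = 360
0b111000111 = 111000111
→ XOR → 010101111 = 175
0x1BD = 110111101
→ XOR → 100010010 = 274

274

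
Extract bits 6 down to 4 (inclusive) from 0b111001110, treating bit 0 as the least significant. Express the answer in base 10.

v = 111001110
Shift right by 4: 11100
Mask low 3 bits: 100 = 4

4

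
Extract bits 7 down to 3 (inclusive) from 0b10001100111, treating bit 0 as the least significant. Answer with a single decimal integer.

12

v = 10001100111
Shift right by 3: 10001100
Mask low 5 bits: 01100 = 12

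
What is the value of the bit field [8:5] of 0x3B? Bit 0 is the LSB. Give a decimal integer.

1

v = 000111011
Shift right by 5: 0001
Mask low 4 bits: 0001 = 1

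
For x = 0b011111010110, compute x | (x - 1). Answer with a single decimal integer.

2007

x = 11111010110 = 2006
x - 1 = 11111010101
OR    = 11111010111 = 2007
(x | (x - 1) sets all bits below the lowest set bit.)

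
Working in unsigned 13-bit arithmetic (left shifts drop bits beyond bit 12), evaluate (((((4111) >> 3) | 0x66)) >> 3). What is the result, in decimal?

76

4111 = 1000000001111
→ >> 3 → 0001000000001 = 513
0x66 = 0000001100110
→ | → 0001001100111 = 615
→ >> 3 → 0000001001100 = 76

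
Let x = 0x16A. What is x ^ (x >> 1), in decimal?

x = 101101010 = 362
x>>1 = 010110101
XOR  = 111011111 = 479
(x ^ (x >> 1) gives the standard binary-reflected Gray code of x.)

479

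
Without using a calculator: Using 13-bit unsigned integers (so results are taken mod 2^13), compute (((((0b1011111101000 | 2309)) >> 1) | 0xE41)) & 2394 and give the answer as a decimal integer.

0b1011111101000 = 1011111101000
2309 = 0100100000101
→ | → 1111111101101 = 8173
→ >> 1 → 0111111110110 = 4086
0xE41 = 0111001000001
→ | → 0111111110111 = 4087
2394 = 0100101011010
→ & → 0100101010010 = 2386

2386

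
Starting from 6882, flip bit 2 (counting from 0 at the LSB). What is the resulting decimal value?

x = 1101011100010
bit 2 is currently 0; toggle it via x ^ (1 << 2) = x ^ 4
→ 1101011100110 = 6886

6886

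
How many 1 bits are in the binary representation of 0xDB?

6

0xDB = 11011011
Count the 1s: 1 + 1 + 1 + 1 + 1 + 1 = 6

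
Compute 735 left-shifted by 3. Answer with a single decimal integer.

735 = 0001011011111
shift left by 3 → 1011011111000 = 5880
(equivalently, 735 × 2^3 = 735 × 8)

5880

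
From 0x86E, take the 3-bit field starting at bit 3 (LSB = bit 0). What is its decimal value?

5

v = 100001101110
Shift right by 3: 100001101
Mask low 3 bits: 101 = 5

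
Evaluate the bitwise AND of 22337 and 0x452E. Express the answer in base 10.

22337 = 101011101000001
0x452E = 100010100101110
AND → 100010100000000 = 17664

17664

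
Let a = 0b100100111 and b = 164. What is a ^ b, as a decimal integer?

a = 100100111
164 = 010100100
XOR → 110000011 = 387

387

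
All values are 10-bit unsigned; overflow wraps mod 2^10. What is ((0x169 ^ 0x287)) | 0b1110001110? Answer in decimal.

0x169 = 0101101001
0x287 = 1010000111
→ ^ → 1111101110 = 1006
0b1110001110 = 1110001110
→ | → 1111101110 = 1006

1006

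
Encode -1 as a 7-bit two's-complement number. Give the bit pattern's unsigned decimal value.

127

1 in 7 bits: 0000001
Invert: 1111110
Add 1:  1111111 = 127
(Check: 2^7 - 1 = 128 - 1 = 127.)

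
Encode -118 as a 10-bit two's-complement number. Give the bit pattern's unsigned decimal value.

118 in 10 bits: 0001110110
Invert: 1110001001
Add 1:  1110001010 = 906
(Check: 2^10 - 118 = 1024 - 118 = 906.)

906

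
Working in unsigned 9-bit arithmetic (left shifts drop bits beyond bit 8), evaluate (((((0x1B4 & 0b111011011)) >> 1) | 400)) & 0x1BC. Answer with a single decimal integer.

408

0x1B4 = 110110100
0b111011011 = 111011011
→ & → 110010000 = 400
→ >> 1 → 011001000 = 200
400 = 110010000
→ | → 111011000 = 472
0x1BC = 110111100
→ & → 110011000 = 408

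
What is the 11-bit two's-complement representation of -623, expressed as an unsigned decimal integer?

623 in 11 bits: 01001101111
Invert: 10110010000
Add 1:  10110010001 = 1425
(Check: 2^11 - 623 = 2048 - 623 = 1425.)

1425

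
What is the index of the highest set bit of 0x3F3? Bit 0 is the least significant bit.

0x3F3 = 1111110011
The topmost 1 is at position 9 (since 2^9 = 512 ≤ 1011 < 1024).

9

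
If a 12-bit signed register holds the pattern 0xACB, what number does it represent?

-1333

pattern = 101011001011 (MSB is 1 ⇒ negative)
Invert: 010100110100, add 1 → 010100110101 = 1333, so the value is -1333.
(Equivalently: 2763 - 2^12 = 2763 - 4096 = -1333.)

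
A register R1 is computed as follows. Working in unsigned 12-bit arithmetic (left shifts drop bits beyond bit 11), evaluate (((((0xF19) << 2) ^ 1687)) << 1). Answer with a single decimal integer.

0xF19 = 111100011001
→ << 2 (mod 2^12) → 110001100100 = 3172
1687 = 011010010111
→ ^ → 101011110011 = 2803
→ << 1 (mod 2^12) → 010111100110 = 1510

1510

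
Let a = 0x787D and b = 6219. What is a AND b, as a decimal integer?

0x787D = 111100001111101
6219 = 001100001001011
AND → 001100001001001 = 6217

6217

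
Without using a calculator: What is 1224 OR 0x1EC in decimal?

1516

1224 = 10011001000
0x1EC = 00111101100
 OR → 10111101100 = 1516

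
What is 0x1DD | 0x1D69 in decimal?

0x1DD = 0000111011101
0x1D69 = 1110101101001
 OR → 1110111111101 = 7677

7677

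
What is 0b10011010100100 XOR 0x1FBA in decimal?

a = 10011010100100
0x1FBA = 01111110111010
XOR → 11100100011110 = 14622

14622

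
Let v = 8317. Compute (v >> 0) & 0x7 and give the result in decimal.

v = 010000001111101
Shift right by 0: 010000001111101
Mask low 3 bits: 101 = 5

5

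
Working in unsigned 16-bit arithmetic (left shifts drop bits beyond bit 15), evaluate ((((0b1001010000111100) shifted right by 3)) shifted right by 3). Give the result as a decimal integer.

0b1001010000111100 = 1001010000111100
→ shifted right by 3 → 0001001010000111 = 4743
→ shifted right by 3 → 0000001001010000 = 592

592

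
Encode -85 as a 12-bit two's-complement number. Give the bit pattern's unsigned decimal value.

85 in 12 bits: 000001010101
Invert: 111110101010
Add 1:  111110101011 = 4011
(Check: 2^12 - 85 = 4096 - 85 = 4011.)

4011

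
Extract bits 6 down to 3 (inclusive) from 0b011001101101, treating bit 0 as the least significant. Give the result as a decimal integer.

v = 011001101101
Shift right by 3: 011001101
Mask low 4 bits: 1101 = 13

13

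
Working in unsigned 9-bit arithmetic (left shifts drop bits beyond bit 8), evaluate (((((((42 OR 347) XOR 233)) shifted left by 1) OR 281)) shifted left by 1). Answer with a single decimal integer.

122

42 = 000101010
347 = 101011011
→ OR → 101111011 = 379
233 = 011101001
→ XOR → 110010010 = 402
→ shifted left by 1 (mod 2^9) → 100100100 = 292
281 = 100011001
→ OR → 100111101 = 317
→ shifted left by 1 (mod 2^9) → 001111010 = 122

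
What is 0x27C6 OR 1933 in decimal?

0x27C6 = 10011111000110
1933 = 00011110001101
 OR → 10011111001111 = 10191

10191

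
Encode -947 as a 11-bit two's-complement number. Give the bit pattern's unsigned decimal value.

947 in 11 bits: 01110110011
Invert: 10001001100
Add 1:  10001001101 = 1101
(Check: 2^11 - 947 = 2048 - 947 = 1101.)

1101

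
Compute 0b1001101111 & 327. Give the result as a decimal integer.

71

a = 1001101111
327 = 0101000111
AND → 0001000111 = 71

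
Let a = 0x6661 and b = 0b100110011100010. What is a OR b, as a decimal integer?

28387

0x6661 = 110011001100001
b = 100110011100010
 OR → 110111011100011 = 28387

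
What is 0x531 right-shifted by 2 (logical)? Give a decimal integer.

332

0x531 = 10100110001
shift right by 2 → 00101001100 = 332
(equivalently, floor(1329 / 4))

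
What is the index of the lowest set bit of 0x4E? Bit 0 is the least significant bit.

1

0x4E = 1001110
Trailing zeros: 1, so the lowest set bit is bit 1 (value 2).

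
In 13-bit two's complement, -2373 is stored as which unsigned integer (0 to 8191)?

5819

2373 in 13 bits: 0100101000101
Invert: 1011010111010
Add 1:  1011010111011 = 5819
(Check: 2^13 - 2373 = 8192 - 2373 = 5819.)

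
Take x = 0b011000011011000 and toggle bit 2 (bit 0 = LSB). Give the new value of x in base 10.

x = 011000011011000
bit 2 is currently 0; toggle it via x ^ (1 << 2) = x ^ 4
→ 011000011011100 = 12508

12508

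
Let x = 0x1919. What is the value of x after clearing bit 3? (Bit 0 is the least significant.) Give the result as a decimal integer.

6417

x = 1100100011001
bit 3 is currently 1; clear it via x & ~(1 << 3) = x & ~8
→ 1100100010001 = 6417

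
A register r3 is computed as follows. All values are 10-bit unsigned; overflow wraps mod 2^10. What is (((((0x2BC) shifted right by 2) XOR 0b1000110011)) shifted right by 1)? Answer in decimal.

334

0x2BC = 1010111100
→ shifted right by 2 → 0010101111 = 175
0b1000110011 = 1000110011
→ XOR → 1010011100 = 668
→ shifted right by 1 → 0101001110 = 334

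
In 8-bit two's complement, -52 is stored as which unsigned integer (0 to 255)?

204

52 in 8 bits: 00110100
Invert: 11001011
Add 1:  11001100 = 204
(Check: 2^8 - 52 = 256 - 52 = 204.)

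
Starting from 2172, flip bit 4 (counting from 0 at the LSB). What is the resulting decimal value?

2156

x = 100001111100
bit 4 is currently 1; toggle it via x ^ (1 << 4) = x ^ 16
→ 100001101100 = 2156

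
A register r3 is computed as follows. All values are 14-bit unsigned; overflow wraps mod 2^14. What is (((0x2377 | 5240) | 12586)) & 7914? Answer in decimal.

0x2377 = 10001101110111
5240 = 01010001111000
→ | → 11011101111111 = 14207
12586 = 11000100101010
→ | → 11011101111111 = 14207
7914 = 01111011101010
→ & → 01011001101010 = 5738

5738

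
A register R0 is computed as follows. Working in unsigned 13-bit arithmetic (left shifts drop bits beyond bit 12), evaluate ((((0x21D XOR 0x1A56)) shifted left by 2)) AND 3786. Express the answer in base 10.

8

0x21D = 0001000011101
0x1A56 = 1101001010110
→ XOR → 1100001001011 = 6219
→ shifted left by 2 (mod 2^13) → 0000100101100 = 300
3786 = 0111011001010
→ AND → 0000000001000 = 8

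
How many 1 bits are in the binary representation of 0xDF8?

8

0xDF8 = 110111111000
Count the 1s: 1 + 1 + 1 + 1 + 1 + 1 + 1 + 1 = 8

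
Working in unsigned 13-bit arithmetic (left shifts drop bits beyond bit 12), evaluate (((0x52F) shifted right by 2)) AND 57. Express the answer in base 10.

0x52F = 0010100101111
→ shifted right by 2 → 0000101001011 = 331
57 = 0000000111001
→ AND → 0000000001001 = 9

9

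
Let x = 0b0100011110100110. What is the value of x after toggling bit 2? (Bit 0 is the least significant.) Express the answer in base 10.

x = 0100011110100110
bit 2 is currently 1; toggle it via x ^ (1 << 2) = x ^ 4
→ 0100011110100010 = 18338

18338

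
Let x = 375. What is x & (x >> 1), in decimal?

x = 101110111 = 375
x>>1 = 010111011
AND  = 000110011 = 51
(x & (x >> 1) has a 1 wherever x has two consecutive 1 bits.)

51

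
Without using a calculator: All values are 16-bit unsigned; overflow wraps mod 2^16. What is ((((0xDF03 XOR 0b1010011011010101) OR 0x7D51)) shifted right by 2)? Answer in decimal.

8053

0xDF03 = 1101111100000011
0b1010011011010101 = 1010011011010101
→ XOR → 0111100111010110 = 31190
0x7D51 = 0111110101010001
→ OR → 0111110111010111 = 32215
→ shifted right by 2 → 0001111101110101 = 8053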